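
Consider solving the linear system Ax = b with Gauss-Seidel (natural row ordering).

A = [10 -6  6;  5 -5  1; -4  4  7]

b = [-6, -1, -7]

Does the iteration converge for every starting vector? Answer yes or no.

yes

A = D + L + U where D = diag(10, -5, 7).
Gauss-Seidel: T = -(D+L)⁻¹U, row 0 first, T[0,1] = -(-6)/(10) = +0.6000; later rows by forward substitution.
  T[0,:] = [+0.0000, +0.6000, -0.6000]
  T[1,:] = [+0.0000, +0.6000, -0.4000]
  T[2,:] = [+0.0000, +0.0000, -0.1143]
|eigenvalues of T|: 0.6000, 0.1143, 0.0000.
ρ = 0.6000; 0.6000 < 1: convergent.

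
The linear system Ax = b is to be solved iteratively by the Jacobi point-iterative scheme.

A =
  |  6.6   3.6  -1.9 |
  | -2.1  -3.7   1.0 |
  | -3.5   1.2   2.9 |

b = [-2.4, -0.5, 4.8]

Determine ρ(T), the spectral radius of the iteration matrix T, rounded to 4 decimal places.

Let D = diag(6.6, -3.7, 2.9); L, U the strict triangles.
Jacobi: T = -D⁻¹(L+U), T[2,0] = -(-3.5)/(2.9) = +1.2069; T[2,2] = 0.
  T[0,:] = [+0.0000, -0.5455, +0.2879]
  T[1,:] = [-0.5676, +0.0000, +0.2703]
  T[2,:] = [+1.2069, -0.4138, +0.0000]
eigenvalue magnitudes: 0.8240, 0.6015, 0.2226.
ρ(T) = max|λ| = 0.8240; 0.8240 < 1, so it converges for any x₀.

0.8240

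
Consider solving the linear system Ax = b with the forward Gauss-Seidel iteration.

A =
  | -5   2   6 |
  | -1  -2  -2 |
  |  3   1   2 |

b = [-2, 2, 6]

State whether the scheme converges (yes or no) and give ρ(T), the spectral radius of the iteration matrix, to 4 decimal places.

no, ρ = 1.5798

A = D + L + U where D = diag(-5, -2, 2).
GS T = -(D+L)⁻¹U: row 0 first, T[0,1] = -(2)/(-5) = +0.4000; later rows by forward substitution.
  T[0,:] = [+0.0000  +0.4000  +1.2000]
  T[1,:] = [+0.0000  -0.2000  -1.6000]
  T[2,:] = [+0.0000  -0.5000  -1.0000]
|λ(T)| sorted: 1.5798, 0.3798, 0.0000.
ρ(T) = max|λ| = 1.5798; 1.5798 > 1 ⇒ diverges.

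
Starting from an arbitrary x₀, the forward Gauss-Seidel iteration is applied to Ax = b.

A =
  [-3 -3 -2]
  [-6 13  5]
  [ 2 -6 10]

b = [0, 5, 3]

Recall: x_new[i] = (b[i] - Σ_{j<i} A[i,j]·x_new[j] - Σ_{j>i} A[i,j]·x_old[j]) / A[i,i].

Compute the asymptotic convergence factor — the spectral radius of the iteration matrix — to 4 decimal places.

Write A = D+L+U with D = diag(-3, 13, 10).
Gauss-Seidel: T = -(D+L)⁻¹U, row 0 first, T[0,1] = -(-3)/(-3) = -1.0000; later rows by forward substitution.
  T[0,:] = [+0.0000, -1.0000, -0.6667]
  T[1,:] = [+0.0000, -0.4615, -0.6923]
  T[2,:] = [+0.0000, -0.0769, -0.2821]
|λ(T)| sorted: 0.6194, 0.1242, 0.0000.
ρ(T) = max|λ| = 0.6194; 0.6194 < 1, so it converges for any x₀.

0.6194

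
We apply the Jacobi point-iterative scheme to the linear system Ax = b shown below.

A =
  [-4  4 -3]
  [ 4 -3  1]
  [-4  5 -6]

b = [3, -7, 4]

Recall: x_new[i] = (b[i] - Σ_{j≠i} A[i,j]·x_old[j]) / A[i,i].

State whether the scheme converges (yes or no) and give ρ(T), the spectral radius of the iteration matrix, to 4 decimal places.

Diagonal D = diag(-4, -3, -6); L, U strict lower/upper.
Jacobi: T = -D⁻¹(L+U), T[2,0] = -(-4)/(-6) = -0.6667; T[2,2] = 0.
  T[0,:] = [+0.0000  +1.0000  -0.7500]
  T[1,:] = [+1.3333  +0.0000  +0.3333]
  T[2,:] = [-0.6667  +0.8333  +0.0000]
|roots of det(T-λI)|: 1.6577, 1.0529, 0.6048.
spectral radius ρ = 1.6577; 1.6577 > 1: divergent.

no, ρ = 1.6577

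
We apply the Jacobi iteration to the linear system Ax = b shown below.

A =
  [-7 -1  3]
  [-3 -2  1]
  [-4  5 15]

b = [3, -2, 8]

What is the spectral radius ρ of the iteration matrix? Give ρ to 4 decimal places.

Split A = D + L + U, D = diag(-7, -2, 15).
T_J = -D⁻¹(L+U): T[1,0] = -(-3)/(-2) = -1.5000; T[1,1] = 0.
  T[0,:] = [+0.0000  -0.1429  +0.4286]
  T[1,:] = [-1.5000  +0.0000  +0.5000]
  T[2,:] = [+0.2667  -0.3333  +0.0000]
eigenvalue magnitudes: 0.6725, 0.5388, 0.5388.
spectral radius ρ = 0.6725; 0.6725 < 1, so it converges for any x₀.

0.6725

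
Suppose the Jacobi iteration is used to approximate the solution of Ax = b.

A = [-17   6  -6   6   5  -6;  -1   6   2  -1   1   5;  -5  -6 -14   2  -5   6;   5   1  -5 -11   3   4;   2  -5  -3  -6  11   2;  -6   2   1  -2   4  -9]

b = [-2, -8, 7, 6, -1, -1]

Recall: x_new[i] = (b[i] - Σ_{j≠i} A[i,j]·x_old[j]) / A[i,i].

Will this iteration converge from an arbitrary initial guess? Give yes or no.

no

Split A = D + L + U, D = diag(-17, 6, -14, -11, 11, -9).
Jacobi: T = -D⁻¹(L+U), T[2,3] = -(2)/(-14) = +0.1429; T[2,2] = 0.
  T[0,:] = [+0.0000 +0.3529 -0.3529 +0.3529 +0.2941 -0.3529]
  T[1,:] = [+0.1667 +0.0000 -0.3333 +0.1667 -0.1667 -0.8333]
  T[2,:] = [-0.3571 -0.4286 +0.0000 +0.1429 -0.3571 +0.4286]
  T[3,:] = [+0.4545 +0.0909 -0.4545 +0.0000 +0.2727 +0.3636]
  T[4,:] = [-0.1818 +0.4545 +0.2727 +0.5455 +0.0000 -0.1818]
  T[5,:] = [-0.6667 +0.2222 +0.1111 -0.2222 +0.4444 +0.0000]
eigenvalue magnitudes: 1.1357, 0.8058, 0.8058, 0.4906, 0.1814, 0.1814.
ρ(T) = max|λ| = 1.1357; 1.1357 > 1: divergent.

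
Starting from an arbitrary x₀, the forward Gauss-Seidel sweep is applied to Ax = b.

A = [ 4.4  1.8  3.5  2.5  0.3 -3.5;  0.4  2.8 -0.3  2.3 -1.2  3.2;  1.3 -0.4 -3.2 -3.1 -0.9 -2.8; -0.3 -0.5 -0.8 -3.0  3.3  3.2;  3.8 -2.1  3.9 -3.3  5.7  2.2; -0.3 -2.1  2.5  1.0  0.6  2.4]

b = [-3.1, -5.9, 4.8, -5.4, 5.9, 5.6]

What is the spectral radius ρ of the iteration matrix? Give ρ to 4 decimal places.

1.3990

Let D = diag(4.4, 2.8, -3.2, -3, 5.7, 2.4); L, U the strict triangles.
T_GS = -(D+L)⁻¹U: row 0 first, T[0,5] = -(-3.5)/(4.4) = +0.7955; later rows by forward substitution.
  T[0,:] = [+0.0000  -0.4091  -0.7955  -0.5682  -0.0682  +0.7955]
  T[1,:] = [+0.0000  +0.0584  +0.2208  -0.7403  +0.4383  -1.2565]
  T[2,:] = [+0.0000  -0.1735  -0.3508  -1.1070  -0.3637  -0.3948]
  T[3,:] = [+0.0000  +0.0774  +0.1363  +0.4754  +1.1308  +1.3018]
  T[4,:] = [+0.0000  +0.4578  +0.9305  +1.1387  +1.1105  -0.3554]
  T[5,:] = [+0.0000  +0.0340  +0.1697  -0.0484  +0.0051  -1.0423]
eigenvalue magnitudes: 1.3990, 1.1783, 0.6430, 0.6090, 0.0035, 0.0000.
ρ = 1.3990; 1.3990 > 1 ⇒ diverges.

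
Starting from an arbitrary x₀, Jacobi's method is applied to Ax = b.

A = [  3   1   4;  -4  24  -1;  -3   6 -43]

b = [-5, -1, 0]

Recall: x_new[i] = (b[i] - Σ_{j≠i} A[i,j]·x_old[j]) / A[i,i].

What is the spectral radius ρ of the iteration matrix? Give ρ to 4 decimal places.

0.3570

A = D + L + U where D = diag(3, 24, -43).
T_J = -D⁻¹(L+U): T[1,2] = -(-1)/(24) = +0.0417; T[1,1] = 0.
  T[0,:] = [+0.0000 -0.3333 -1.3333]
  T[1,:] = [+0.1667 +0.0000 +0.0417]
  T[2,:] = [-0.0698 +0.1395 +0.0000]
|roots of det(T-λI)|: 0.3570, 0.2901, 0.2901.
ρ = 0.3570; 0.3570 < 1 ⇒ converges.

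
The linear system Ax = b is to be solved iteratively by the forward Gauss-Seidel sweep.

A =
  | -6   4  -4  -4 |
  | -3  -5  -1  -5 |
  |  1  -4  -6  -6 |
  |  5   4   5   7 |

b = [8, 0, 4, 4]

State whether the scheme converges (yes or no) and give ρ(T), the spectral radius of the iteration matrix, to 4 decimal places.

no, ρ = 1.2364

Let D = diag(-6, -5, -6, 7); L, U the strict triangles.
GS T = -(D+L)⁻¹U: row 0 first, T[0,3] = -(-4)/(-6) = -0.6667; later rows by forward substitution.
  T[0,:] = [+0.0000 +0.6667 -0.6667 -0.6667]
  T[1,:] = [+0.0000 -0.4000 +0.2000 -0.6000]
  T[2,:] = [+0.0000 +0.3778 -0.2444 -0.7111]
  T[3,:] = [+0.0000 -0.5175 +0.5365 +1.3270]
eigenvalue magnitudes: 1.2364, 0.6690, 0.1151, 0.0000.
ρ = 1.2364; 1.2364 > 1, so it fails to converge.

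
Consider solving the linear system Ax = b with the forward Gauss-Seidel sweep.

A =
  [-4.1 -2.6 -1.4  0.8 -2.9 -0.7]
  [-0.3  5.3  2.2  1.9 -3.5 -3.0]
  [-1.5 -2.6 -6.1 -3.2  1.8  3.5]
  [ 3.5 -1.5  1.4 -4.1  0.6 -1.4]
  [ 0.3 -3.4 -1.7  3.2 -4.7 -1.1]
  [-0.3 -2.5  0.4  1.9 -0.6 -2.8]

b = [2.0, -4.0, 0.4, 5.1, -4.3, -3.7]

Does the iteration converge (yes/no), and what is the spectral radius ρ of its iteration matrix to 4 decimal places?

no, ρ = 1.2941

Let D = diag(-4.1, 5.3, -6.1, -4.1, -4.7, -2.8); L, U the strict triangles.
T_GS = -(D+L)⁻¹U: row 0 first, T[0,5] = -(-0.7)/(-4.1) = -0.1707; later rows by forward substitution.
  T[0,:] = [+0.0000  -0.6341  -0.3415  +0.1951  -0.7073  -0.1707]
  T[1,:] = [+0.0000  -0.0359  -0.4344  -0.3474  +0.6203  +0.5564]
  T[2,:] = [+0.0000  +0.1712  +0.2691  -0.4245  +0.2046  +0.3786]
  T[3,:] = [+0.0000  -0.4697  -0.0407  +0.1487  -0.6146  -0.5615]
  T[4,:] = [+0.0000  -0.3963  +0.1674  +0.5186  -0.9863  -1.1667]
  T[5,:] = [+0.0000  -0.1094  +0.3994  +0.2185  -0.6545  -0.5554]
|λ(T)| sorted: 1.2941, 0.3956, 0.3489, 0.1956, 0.0145, 0.0000.
spectral radius ρ = 1.2941; 1.2941 > 1: divergent.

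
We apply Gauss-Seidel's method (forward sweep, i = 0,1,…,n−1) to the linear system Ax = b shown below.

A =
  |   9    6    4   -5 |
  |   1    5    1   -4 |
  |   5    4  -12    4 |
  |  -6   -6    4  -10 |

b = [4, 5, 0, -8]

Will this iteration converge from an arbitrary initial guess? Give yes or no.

Diagonal D = diag(9, 5, -12, -10); L, U strict lower/upper.
Gauss-Seidel: T = -(D+L)⁻¹U, row 0 first, T[0,1] = -(6)/(9) = -0.6667; later rows by forward substitution.
  T[0,:] = [+0.0000  -0.6667  -0.4444  +0.5556]
  T[1,:] = [+0.0000  +0.1333  -0.1111  +0.6889]
  T[2,:] = [+0.0000  -0.2333  -0.2222  +0.7944]
  T[3,:] = [+0.0000  +0.2267  +0.2444  -0.4289]
|eigenvalues of T|: 0.9395, 0.3376, 0.0841, 0.0000.
ρ(T) = max|λ| = 0.9395; 0.9395 < 1, so it converges for any x₀.

yes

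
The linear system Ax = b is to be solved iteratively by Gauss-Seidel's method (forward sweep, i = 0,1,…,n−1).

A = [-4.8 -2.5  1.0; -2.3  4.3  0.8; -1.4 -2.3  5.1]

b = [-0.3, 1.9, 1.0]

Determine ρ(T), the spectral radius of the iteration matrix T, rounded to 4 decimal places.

Write A = D+L+U with D = diag(-4.8, 4.3, 5.1).
Gauss-Seidel: T = -(D+L)⁻¹U, row 0 first, T[0,2] = -(1)/(-4.8) = +0.2083; later rows by forward substitution.
  T[0,:] = [+0.0000, -0.5208, +0.2083]
  T[1,:] = [+0.0000, -0.2786, -0.0746]
  T[2,:] = [+0.0000, -0.2686, +0.0235]
eigenvalue magnitudes: 0.3346, 0.0795, 0.0000.
spectral radius ρ = 0.3346; 0.3346 < 1, so it converges for any x₀.

0.3346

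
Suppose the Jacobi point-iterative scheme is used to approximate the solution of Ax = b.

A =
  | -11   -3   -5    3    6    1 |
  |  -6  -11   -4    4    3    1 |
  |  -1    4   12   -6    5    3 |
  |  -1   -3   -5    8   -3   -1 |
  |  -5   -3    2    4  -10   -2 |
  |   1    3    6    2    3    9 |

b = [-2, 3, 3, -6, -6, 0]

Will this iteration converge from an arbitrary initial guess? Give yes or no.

Write A = D+L+U with D = diag(-11, -11, 12, 8, -10, 9).
Jacobi T = -D⁻¹(L+U): T[3,4] = -(-3)/(8) = +0.3750; T[3,3] = 0.
  T[0,:] = [+0.0000 -0.2727 -0.4545 +0.2727 +0.5455 +0.0909]
  T[1,:] = [-0.5455 +0.0000 -0.3636 +0.3636 +0.2727 +0.0909]
  T[2,:] = [+0.0833 -0.3333 +0.0000 +0.5000 -0.4167 -0.2500]
  T[3,:] = [+0.1250 +0.3750 +0.6250 +0.0000 +0.3750 +0.1250]
  T[4,:] = [-0.5000 -0.3000 +0.2000 +0.4000 +0.0000 -0.2000]
  T[5,:] = [-0.1111 -0.3333 -0.6667 -0.2222 -0.3333 +0.0000]
|roots of det(T-λI)|: 1.1732, 0.6943, 0.6305, 0.6305, 0.3326, 0.0743.
ρ = 1.1732; 1.1732 > 1 ⇒ diverges.

no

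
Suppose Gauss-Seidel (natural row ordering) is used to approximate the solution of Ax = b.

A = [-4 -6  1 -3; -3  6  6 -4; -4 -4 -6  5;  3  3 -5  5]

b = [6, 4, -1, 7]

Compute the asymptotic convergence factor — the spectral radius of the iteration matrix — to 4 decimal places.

1.5457

Diagonal D = diag(-4, 6, -6, 5); L, U strict lower/upper.
Gauss-Seidel: T = -(D+L)⁻¹U, row 0 first, T[0,2] = -(1)/(-4) = +0.2500; later rows by forward substitution.
  T[0,:] = [+0.0000 -1.5000 +0.2500 -0.7500]
  T[1,:] = [+0.0000 -0.7500 -0.8750 +0.2917]
  T[2,:] = [+0.0000 +1.5000 +0.4167 +1.1389]
  T[3,:] = [+0.0000 +2.8500 +0.7917 +1.4139]
|eigenvalues of T|: 1.5457, 0.9669, 0.5018, 0.0000.
spectral radius ρ = 1.5457; 1.5457 > 1: divergent.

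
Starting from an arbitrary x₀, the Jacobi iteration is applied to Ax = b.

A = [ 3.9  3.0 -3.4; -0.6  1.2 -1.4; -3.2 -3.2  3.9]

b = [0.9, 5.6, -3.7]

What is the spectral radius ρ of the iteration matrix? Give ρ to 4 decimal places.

1.2603

Diagonal D = diag(3.9, 1.2, 3.9); L, U strict lower/upper.
Jacobi T = -D⁻¹(L+U): T[0,1] = -(3)/(3.9) = -0.7692; T[0,0] = 0.
  T[0,:] = [+0.0000, -0.7692, +0.8718]
  T[1,:] = [+0.5000, +0.0000, +1.1667]
  T[2,:] = [+0.8205, +0.8205, +0.0000]
|λ(T)| sorted: 1.2603, 0.9410, 0.3193.
ρ = 1.2603; 1.2603 > 1 ⇒ diverges.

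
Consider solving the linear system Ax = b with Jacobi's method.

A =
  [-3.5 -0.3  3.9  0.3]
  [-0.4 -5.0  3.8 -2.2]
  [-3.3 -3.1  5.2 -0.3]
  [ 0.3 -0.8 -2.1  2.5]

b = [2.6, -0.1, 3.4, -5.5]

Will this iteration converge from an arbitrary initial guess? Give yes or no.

no

Write A = D+L+U with D = diag(-3.5, -5, 5.2, 2.5).
Jacobi: T = -D⁻¹(L+U), T[1,0] = -(-0.4)/(-5) = -0.0800; T[1,1] = 0.
  T[0,:] = [+0.0000 -0.0857 +1.1143 +0.0857]
  T[1,:] = [-0.0800 +0.0000 +0.7600 -0.4400]
  T[2,:] = [+0.6346 +0.5962 +0.0000 +0.0577]
  T[3,:] = [-0.1200 +0.3200 +0.8400 +0.0000]
eigenvalue magnitudes: 1.1876, 0.9818, 0.3792, 0.3792.
ρ = 1.1876; 1.1876 > 1 ⇒ diverges.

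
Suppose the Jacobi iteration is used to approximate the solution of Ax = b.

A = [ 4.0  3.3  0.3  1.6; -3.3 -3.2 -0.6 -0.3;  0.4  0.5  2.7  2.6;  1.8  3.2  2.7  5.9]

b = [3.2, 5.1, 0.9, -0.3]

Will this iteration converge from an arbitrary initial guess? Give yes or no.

Split A = D + L + U, D = diag(4, -3.2, 2.7, 5.9).
Jacobi T = -D⁻¹(L+U): T[1,3] = -(-0.3)/(-3.2) = -0.0938; T[1,1] = 0.
  T[0,:] = [+0.0000  -0.8250  -0.0750  -0.4000]
  T[1,:] = [-1.0312  +0.0000  -0.1875  -0.0938]
  T[2,:] = [-0.1481  -0.1852  +0.0000  -0.9630]
  T[3,:] = [-0.3051  -0.5424  -0.4576  +0.0000]
moduli |λ_i(T)| = 1.3046, 0.8086, 0.8086, 0.2899.
ρ(T) = max|λ| = 1.3046; 1.3046 > 1 ⇒ diverges.

no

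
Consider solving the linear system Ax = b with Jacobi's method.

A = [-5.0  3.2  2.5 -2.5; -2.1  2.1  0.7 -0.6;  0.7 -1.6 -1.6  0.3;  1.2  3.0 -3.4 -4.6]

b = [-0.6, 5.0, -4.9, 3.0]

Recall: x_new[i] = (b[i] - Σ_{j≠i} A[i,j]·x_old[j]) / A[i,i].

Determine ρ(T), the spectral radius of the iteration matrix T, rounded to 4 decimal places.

1.1611

A = D + L + U where D = diag(-5, 2.1, -1.6, -4.6).
T_J = -D⁻¹(L+U): T[3,2] = -(-3.4)/(-4.6) = -0.7391; T[3,3] = 0.
  T[0,:] = [+0.0000  +0.6400  +0.5000  -0.5000]
  T[1,:] = [+1.0000  +0.0000  -0.3333  +0.2857]
  T[2,:] = [+0.4375  -1.0000  +0.0000  +0.1875]
  T[3,:] = [+0.2609  +0.6522  -0.7391  +0.0000]
|λ(T)| sorted: 1.1611, 0.8523, 0.8523, 0.3276.
spectral radius ρ = 1.1611; 1.1611 > 1, so it fails to converge.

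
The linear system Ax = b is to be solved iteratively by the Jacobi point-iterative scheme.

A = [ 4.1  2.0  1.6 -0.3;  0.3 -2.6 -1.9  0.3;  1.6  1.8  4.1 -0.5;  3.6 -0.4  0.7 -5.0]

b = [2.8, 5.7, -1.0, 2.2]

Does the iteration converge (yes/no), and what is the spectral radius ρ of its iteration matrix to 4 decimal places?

yes, ρ = 0.8660

Split A = D + L + U, D = diag(4.1, -2.6, 4.1, -5).
Jacobi T = -D⁻¹(L+U): T[3,2] = -(0.7)/(-5) = +0.1400; T[3,3] = 0.
  T[0,:] = [+0.0000, -0.4878, -0.3902, +0.0732]
  T[1,:] = [+0.1154, +0.0000, -0.7308, +0.1154]
  T[2,:] = [-0.3902, -0.4390, +0.0000, +0.1220]
  T[3,:] = [+0.7200, -0.0800, +0.1400, +0.0000]
moduli |λ_i(T)| = 0.8660, 0.4383, 0.2918, 0.2918.
spectral radius ρ = 0.8660; 0.8660 < 1: convergent.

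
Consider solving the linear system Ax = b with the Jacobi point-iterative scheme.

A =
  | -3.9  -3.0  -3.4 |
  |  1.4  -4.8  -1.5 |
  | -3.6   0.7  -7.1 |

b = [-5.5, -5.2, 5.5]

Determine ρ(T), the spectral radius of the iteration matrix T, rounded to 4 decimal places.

0.6442

A = D + L + U where D = diag(-3.9, -4.8, -7.1).
Jacobi T = -D⁻¹(L+U): T[2,0] = -(-3.6)/(-7.1) = -0.5070; T[2,2] = 0.
  T[0,:] = [+0.0000  -0.7692  -0.8718]
  T[1,:] = [+0.2917  +0.0000  -0.3125]
  T[2,:] = [-0.5070  +0.0986  +0.0000]
|eigenvalues of T|: 0.6442, 0.4776, 0.4776.
spectral radius ρ = 0.6442; 0.6442 < 1, so it converges for any x₀.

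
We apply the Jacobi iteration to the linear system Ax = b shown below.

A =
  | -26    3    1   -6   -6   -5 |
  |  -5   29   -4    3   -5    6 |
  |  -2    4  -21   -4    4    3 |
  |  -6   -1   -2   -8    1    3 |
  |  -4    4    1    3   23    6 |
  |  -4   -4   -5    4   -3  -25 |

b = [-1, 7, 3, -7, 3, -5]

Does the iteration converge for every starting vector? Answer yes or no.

yes

Write A = D+L+U with D = diag(-26, 29, -21, -8, 23, -25).
Jacobi: T = -D⁻¹(L+U), T[0,4] = -(-6)/(-26) = -0.2308; T[0,0] = 0.
  T[0,:] = [+0.0000  +0.1154  +0.0385  -0.2308  -0.2308  -0.1923]
  T[1,:] = [+0.1724  +0.0000  +0.1379  -0.1034  +0.1724  -0.2069]
  T[2,:] = [-0.0952  +0.1905  +0.0000  -0.1905  +0.1905  +0.1429]
  T[3,:] = [-0.7500  -0.1250  -0.2500  +0.0000  +0.1250  +0.3750]
  T[4,:] = [+0.1739  -0.1739  -0.0435  -0.1304  +0.0000  -0.2609]
  T[5,:] = [-0.1600  -0.1600  -0.2000  +0.1600  -0.1200  +0.0000]
|eigenvalues of T|: 0.7128, 0.4824, 0.2565, 0.2565, 0.1434, 0.1434.
ρ = 0.7128; 0.7128 < 1: convergent.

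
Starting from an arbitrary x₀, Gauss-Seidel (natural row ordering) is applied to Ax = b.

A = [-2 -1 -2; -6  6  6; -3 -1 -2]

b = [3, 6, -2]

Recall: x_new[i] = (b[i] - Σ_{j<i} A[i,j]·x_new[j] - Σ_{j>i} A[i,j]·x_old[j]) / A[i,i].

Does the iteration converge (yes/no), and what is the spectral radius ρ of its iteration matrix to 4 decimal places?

Split A = D + L + U, D = diag(-2, 6, -2).
Gauss-Seidel: T = -(D+L)⁻¹U, row 0 first, T[0,1] = -(-1)/(-2) = -0.5000; later rows by forward substitution.
  T[0,:] = [+0.0000 -0.5000 -1.0000]
  T[1,:] = [+0.0000 -0.5000 -2.0000]
  T[2,:] = [+0.0000 +1.0000 +2.5000]
|eigenvalues of T|: 1.5000, 0.5000, 0.0000.
ρ(T) = max|λ| = 1.5000; 1.5000 > 1: divergent.

no, ρ = 1.5000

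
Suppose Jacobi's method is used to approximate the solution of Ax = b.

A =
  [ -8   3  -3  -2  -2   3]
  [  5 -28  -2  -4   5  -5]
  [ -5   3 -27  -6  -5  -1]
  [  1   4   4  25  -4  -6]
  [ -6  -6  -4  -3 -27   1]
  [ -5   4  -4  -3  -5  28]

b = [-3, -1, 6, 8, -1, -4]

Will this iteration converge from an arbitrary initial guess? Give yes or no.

yes

A = D + L + U where D = diag(-8, -28, -27, 25, -27, 28).
T_J = -D⁻¹(L+U): T[1,4] = -(5)/(-28) = +0.1786; T[1,1] = 0.
  T[0,:] = [+0.0000 +0.3750 -0.3750 -0.2500 -0.2500 +0.3750]
  T[1,:] = [+0.1786 +0.0000 -0.0714 -0.1429 +0.1786 -0.1786]
  T[2,:] = [-0.1852 +0.1111 +0.0000 -0.2222 -0.1852 -0.0370]
  T[3,:] = [-0.0400 -0.1600 -0.1600 +0.0000 +0.1600 +0.2400]
  T[4,:] = [-0.2222 -0.2222 -0.1481 -0.1111 +0.0000 +0.0370]
  T[5,:] = [+0.1786 -0.1429 +0.1429 +0.1071 +0.1786 +0.0000]
|roots of det(T-λI)|: 0.6806, 0.3385, 0.3385, 0.1577, 0.1564, 0.1564.
ρ(T) = max|λ| = 0.6806; 0.6806 < 1 ⇒ converges.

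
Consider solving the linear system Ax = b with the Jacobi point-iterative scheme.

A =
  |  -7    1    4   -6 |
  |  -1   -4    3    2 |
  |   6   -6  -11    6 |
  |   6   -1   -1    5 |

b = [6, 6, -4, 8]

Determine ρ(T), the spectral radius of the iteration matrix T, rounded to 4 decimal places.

1.2758

Split A = D + L + U, D = diag(-7, -4, -11, 5).
T_J = -D⁻¹(L+U): T[0,3] = -(-6)/(-7) = -0.8571; T[0,0] = 0.
  T[0,:] = [+0.0000 +0.1429 +0.5714 -0.8571]
  T[1,:] = [-0.2500 +0.0000 +0.7500 +0.5000]
  T[2,:] = [+0.5455 -0.5455 +0.0000 +0.5455]
  T[3,:] = [-1.2000 +0.2000 +0.2000 +0.0000]
moduli |λ_i(T)| = 1.2758, 1.0672, 0.5482, 0.5482.
ρ = 1.2758; 1.2758 > 1: divergent.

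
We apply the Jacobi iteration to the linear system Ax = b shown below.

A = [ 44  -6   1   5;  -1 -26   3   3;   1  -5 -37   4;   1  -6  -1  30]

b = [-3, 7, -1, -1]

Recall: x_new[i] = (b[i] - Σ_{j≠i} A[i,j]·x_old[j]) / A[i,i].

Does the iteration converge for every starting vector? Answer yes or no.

A = D + L + U where D = diag(44, -26, -37, 30).
Jacobi: T = -D⁻¹(L+U), T[2,1] = -(-5)/(-37) = -0.1351; T[2,2] = 0.
  T[0,:] = [+0.0000 +0.1364 -0.0227 -0.1136]
  T[1,:] = [-0.0385 +0.0000 +0.1154 +0.1154]
  T[2,:] = [+0.0270 -0.1351 +0.0000 +0.1081]
  T[3,:] = [-0.0333 +0.2000 +0.0333 +0.0000]
|roots of det(T-λI)|: 0.1561, 0.1321, 0.1321, 0.0124.
spectral radius ρ = 0.1561; 0.1561 < 1, so it converges for any x₀.

yes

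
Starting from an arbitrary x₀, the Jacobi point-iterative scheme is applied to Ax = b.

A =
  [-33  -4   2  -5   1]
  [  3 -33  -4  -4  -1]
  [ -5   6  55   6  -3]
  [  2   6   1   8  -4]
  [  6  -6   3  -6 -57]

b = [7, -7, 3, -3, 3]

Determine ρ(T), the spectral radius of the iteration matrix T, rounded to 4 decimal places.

0.3192

Let D = diag(-33, -33, 55, 8, -57); L, U the strict triangles.
T_J = -D⁻¹(L+U): T[0,2] = -(2)/(-33) = +0.0606; T[0,0] = 0.
  T[0,:] = [+0.0000 -0.1212 +0.0606 -0.1515 +0.0303]
  T[1,:] = [+0.0909 +0.0000 -0.1212 -0.1212 -0.0303]
  T[2,:] = [+0.0909 -0.1091 +0.0000 -0.1091 +0.0545]
  T[3,:] = [-0.2500 -0.7500 -0.1250 +0.0000 +0.5000]
  T[4,:] = [+0.1053 -0.1053 +0.0526 -0.1053 +0.0000]
|λ(T)| sorted: 0.3192, 0.2431, 0.2431, 0.0851, 0.0633.
ρ = 0.3192; 0.3192 < 1: convergent.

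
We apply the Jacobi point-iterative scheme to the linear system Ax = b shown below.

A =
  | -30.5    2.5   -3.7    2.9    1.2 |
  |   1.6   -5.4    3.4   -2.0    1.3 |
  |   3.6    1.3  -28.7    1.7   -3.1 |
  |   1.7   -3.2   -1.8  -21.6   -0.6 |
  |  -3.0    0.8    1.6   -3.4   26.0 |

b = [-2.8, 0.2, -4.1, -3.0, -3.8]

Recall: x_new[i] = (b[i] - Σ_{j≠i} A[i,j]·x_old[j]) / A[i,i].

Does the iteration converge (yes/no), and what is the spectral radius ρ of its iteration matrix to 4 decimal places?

Write A = D+L+U with D = diag(-30.5, -5.4, -28.7, -21.6, 26).
Jacobi: T = -D⁻¹(L+U), T[1,2] = -(3.4)/(-5.4) = +0.6296; T[1,1] = 0.
  T[0,:] = [+0.0000 +0.0820 -0.1213 +0.0951 +0.0393]
  T[1,:] = [+0.2963 +0.0000 +0.6296 -0.3704 +0.2407]
  T[2,:] = [+0.1254 +0.0453 +0.0000 +0.0592 -0.1080]
  T[3,:] = [+0.0787 -0.1481 -0.0833 +0.0000 -0.0278]
  T[4,:] = [+0.1154 -0.0308 -0.0615 +0.1308 +0.0000]
moduli |λ_i(T)| = 0.3444, 0.2222, 0.2222, 0.1187, 0.1187.
spectral radius ρ = 0.3444; 0.3444 < 1, so it converges for any x₀.

yes, ρ = 0.3444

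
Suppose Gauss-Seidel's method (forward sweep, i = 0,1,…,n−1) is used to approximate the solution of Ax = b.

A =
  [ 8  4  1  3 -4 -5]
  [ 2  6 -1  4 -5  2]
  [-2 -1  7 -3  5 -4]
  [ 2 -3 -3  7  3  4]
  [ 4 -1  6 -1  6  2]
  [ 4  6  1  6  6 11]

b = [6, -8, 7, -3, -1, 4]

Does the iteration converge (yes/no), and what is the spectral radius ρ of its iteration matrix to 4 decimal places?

Diagonal D = diag(8, 6, 7, 7, 6, 11); L, U strict lower/upper.
GS T = -(D+L)⁻¹U: row 0 first, T[0,1] = -(4)/(8) = -0.5000; later rows by forward substitution.
  T[0,:] = [+0.0000, -0.5000, -0.1250, -0.3750, +0.5000, +0.6250]
  T[1,:] = [+0.0000, +0.1667, +0.2083, -0.5417, +0.6667, -0.5417]
  T[2,:] = [+0.0000, -0.1190, -0.0060, +0.2440, -0.4762, +0.6726]
  T[3,:] = [+0.0000, +0.1633, +0.1224, -0.0204, -0.4898, -0.6939]
  T[4,:] = [+0.0000, +0.5074, +0.1444, -0.0877, +0.1723, -1.6285]
  T[5,:] = [+0.0000, -0.2641, -0.2132, +0.4686, -0.3290, +1.2738]
moduli |λ_i(T)| = 1.6904, 0.4469, 0.4469, 0.1402, 0.0392, 0.0000.
spectral radius ρ = 1.6904; 1.6904 > 1 ⇒ diverges.

no, ρ = 1.6904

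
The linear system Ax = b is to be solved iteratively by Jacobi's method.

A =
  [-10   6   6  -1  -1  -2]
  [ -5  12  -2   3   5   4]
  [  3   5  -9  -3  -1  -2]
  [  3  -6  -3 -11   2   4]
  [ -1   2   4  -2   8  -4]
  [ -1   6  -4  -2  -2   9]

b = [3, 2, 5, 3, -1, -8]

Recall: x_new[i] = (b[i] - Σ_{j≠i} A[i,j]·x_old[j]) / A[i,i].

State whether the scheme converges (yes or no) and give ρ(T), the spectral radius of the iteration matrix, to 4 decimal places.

Let D = diag(-10, 12, -9, -11, 8, 9); L, U the strict triangles.
T_J = -D⁻¹(L+U): T[1,2] = -(-2)/(12) = +0.1667; T[1,1] = 0.
  T[0,:] = [+0.0000  +0.6000  +0.6000  -0.1000  -0.1000  -0.2000]
  T[1,:] = [+0.4167  +0.0000  +0.1667  -0.2500  -0.4167  -0.3333]
  T[2,:] = [+0.3333  +0.5556  +0.0000  -0.3333  -0.1111  -0.2222]
  T[3,:] = [+0.2727  -0.5455  -0.2727  +0.0000  +0.1818  +0.3636]
  T[4,:] = [+0.1250  -0.2500  -0.5000  +0.2500  +0.0000  +0.5000]
  T[5,:] = [+0.1111  -0.6667  +0.4444  +0.2222  +0.2222  +0.0000]
|roots of det(T-λI)|: 1.2338, 0.6581, 0.4848, 0.4848, 0.4410, 0.1476.
spectral radius ρ = 1.2338; 1.2338 > 1 ⇒ diverges.

no, ρ = 1.2338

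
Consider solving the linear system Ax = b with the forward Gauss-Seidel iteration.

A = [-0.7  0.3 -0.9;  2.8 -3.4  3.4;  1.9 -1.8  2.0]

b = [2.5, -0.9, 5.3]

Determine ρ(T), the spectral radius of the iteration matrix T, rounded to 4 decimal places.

1.1749

A = D + L + U where D = diag(-0.7, -3.4, 2).
GS T = -(D+L)⁻¹U: row 0 first, T[0,2] = -(-0.9)/(-0.7) = -1.2857; later rows by forward substitution.
  T[0,:] = [+0.0000  +0.4286  -1.2857]
  T[1,:] = [+0.0000  +0.3529  -0.0588]
  T[2,:] = [+0.0000  -0.0895  +1.1685]
|roots of det(T-λI)|: 1.1749, 0.3465, 0.0000.
spectral radius ρ = 1.1749; 1.1749 > 1, so it fails to converge.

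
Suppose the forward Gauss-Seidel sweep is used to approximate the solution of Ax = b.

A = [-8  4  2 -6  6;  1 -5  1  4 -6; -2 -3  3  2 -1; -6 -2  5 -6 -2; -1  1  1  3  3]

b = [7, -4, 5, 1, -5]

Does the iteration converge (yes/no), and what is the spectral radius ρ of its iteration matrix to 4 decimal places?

A = D + L + U where D = diag(-8, -5, 3, -6, 3).
Gauss-Seidel: T = -(D+L)⁻¹U, row 0 first, T[0,4] = -(6)/(-8) = +0.7500; later rows by forward substitution.
  T[0,:] = [+0.0000 +0.5000 +0.2500 -0.7500 +0.7500]
  T[1,:] = [+0.0000 +0.1000 +0.2500 +0.6500 -1.0500]
  T[2,:] = [+0.0000 +0.4333 +0.4167 -0.5167 -0.2167]
  T[3,:] = [+0.0000 -0.1722 +0.0139 +0.1028 -0.9139]
  T[4,:] = [+0.0000 +0.1611 -0.1528 -0.3972 +1.5861]
|roots of det(T-λI)|: 1.6753, 0.5646, 0.1073, 0.0730, 0.0000.
ρ(T) = max|λ| = 1.6753; 1.6753 > 1, so it fails to converge.

no, ρ = 1.6753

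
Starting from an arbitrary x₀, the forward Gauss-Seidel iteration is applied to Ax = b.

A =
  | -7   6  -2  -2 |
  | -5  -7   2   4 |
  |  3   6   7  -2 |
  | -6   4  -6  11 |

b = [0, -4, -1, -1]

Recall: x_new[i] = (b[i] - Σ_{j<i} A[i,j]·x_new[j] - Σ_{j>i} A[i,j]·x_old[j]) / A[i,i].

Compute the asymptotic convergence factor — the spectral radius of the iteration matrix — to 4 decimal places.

Let D = diag(-7, -7, 7, 11); L, U the strict triangles.
T_GS = -(D+L)⁻¹U: row 0 first, T[0,2] = -(-2)/(-7) = -0.2857; later rows by forward substitution.
  T[0,:] = [+0.0000  +0.8571  -0.2857  -0.2857]
  T[1,:] = [+0.0000  -0.6122  +0.4898  +0.7755]
  T[2,:] = [+0.0000  +0.1574  -0.2974  -0.2566]
  T[3,:] = [+0.0000  +0.7760  -0.4962  -0.5778]
|eigenvalues of T|: 1.5354, 0.1835, 0.1355, 0.0000.
ρ(T) = max|λ| = 1.5354; 1.5354 > 1 ⇒ diverges.

1.5354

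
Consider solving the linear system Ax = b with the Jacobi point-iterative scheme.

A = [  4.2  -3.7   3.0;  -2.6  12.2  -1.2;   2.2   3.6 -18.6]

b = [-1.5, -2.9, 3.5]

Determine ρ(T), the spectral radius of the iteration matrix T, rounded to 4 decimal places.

A = D + L + U where D = diag(4.2, 12.2, -18.6).
T_J = -D⁻¹(L+U): T[2,1] = -(3.6)/(-18.6) = +0.1935; T[2,2] = 0.
  T[0,:] = [+0.0000, +0.8810, -0.7143]
  T[1,:] = [+0.2131, +0.0000, +0.0984]
  T[2,:] = [+0.1183, +0.1935, +0.0000]
|roots of det(T-λI)|: 0.4111, 0.2162, 0.2162.
ρ = 0.4111; 0.4111 < 1 ⇒ converges.

0.4111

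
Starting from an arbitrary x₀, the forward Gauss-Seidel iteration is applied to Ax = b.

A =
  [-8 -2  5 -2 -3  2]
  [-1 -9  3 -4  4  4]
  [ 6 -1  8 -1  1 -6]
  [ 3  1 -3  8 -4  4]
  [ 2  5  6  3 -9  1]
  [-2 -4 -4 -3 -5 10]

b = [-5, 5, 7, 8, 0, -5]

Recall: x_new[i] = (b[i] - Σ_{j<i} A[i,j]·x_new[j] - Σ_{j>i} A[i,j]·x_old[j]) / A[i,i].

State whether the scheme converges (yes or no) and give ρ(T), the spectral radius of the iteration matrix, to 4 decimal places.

A = D + L + U where D = diag(-8, -9, 8, 8, -9, 10).
Gauss-Seidel: T = -(D+L)⁻¹U, row 0 first, T[0,5] = -(2)/(-8) = +0.2500; later rows by forward substitution.
  T[0,:] = [+0.0000  -0.2500  +0.6250  -0.2500  -0.3750  +0.2500]
  T[1,:] = [+0.0000  +0.0278  +0.2639  -0.4167  +0.4861  +0.4167]
  T[2,:] = [+0.0000  +0.1910  -0.4358  +0.2604  +0.2170  +0.6146]
  T[3,:] = [+0.0000  +0.1619  -0.4308  +0.2435  +0.6612  -0.4154]
  T[4,:] = [+0.0000  +0.1412  -0.1486  -0.0323  +0.5518  +0.6694]
  T[5,:] = [+0.0000  +0.1566  -0.1473  -0.0556  +0.6805  +0.6726]
|roots of det(T-λI)|: 1.3195, 0.2401, 0.2401, 0.0525, 0.0290, 0.0000.
spectral radius ρ = 1.3195; 1.3195 > 1, so it fails to converge.

no, ρ = 1.3195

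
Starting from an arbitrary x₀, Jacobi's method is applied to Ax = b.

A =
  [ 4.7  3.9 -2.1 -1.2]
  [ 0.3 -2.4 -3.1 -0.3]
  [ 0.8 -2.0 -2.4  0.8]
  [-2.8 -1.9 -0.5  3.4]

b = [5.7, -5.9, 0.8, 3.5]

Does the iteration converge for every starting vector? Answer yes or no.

A = D + L + U where D = diag(4.7, -2.4, -2.4, 3.4).
T_J = -D⁻¹(L+U): T[1,3] = -(-0.3)/(-2.4) = -0.1250; T[1,1] = 0.
  T[0,:] = [+0.0000, -0.8298, +0.4468, +0.2553]
  T[1,:] = [+0.1250, +0.0000, -1.2917, -0.1250]
  T[2,:] = [+0.3333, -0.8333, +0.0000, +0.3333]
  T[3,:] = [+0.8235, +0.5588, +0.1471, +0.0000]
moduli |λ_i(T)| = 1.2692, 1.0318, 0.2343, 0.2343.
ρ = 1.2692; 1.2692 > 1: divergent.

no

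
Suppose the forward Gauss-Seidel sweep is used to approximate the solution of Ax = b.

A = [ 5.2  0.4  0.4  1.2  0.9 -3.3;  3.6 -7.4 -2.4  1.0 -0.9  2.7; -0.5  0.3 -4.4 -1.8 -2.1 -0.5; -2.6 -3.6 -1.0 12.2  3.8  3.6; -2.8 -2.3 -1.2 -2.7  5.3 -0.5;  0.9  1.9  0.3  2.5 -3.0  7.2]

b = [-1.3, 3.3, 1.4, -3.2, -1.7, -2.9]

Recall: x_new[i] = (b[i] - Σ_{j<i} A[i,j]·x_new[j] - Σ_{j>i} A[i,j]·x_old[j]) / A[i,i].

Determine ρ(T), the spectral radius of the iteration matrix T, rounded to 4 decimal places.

0.9404

Diagonal D = diag(5.2, -7.4, -4.4, 12.2, 5.3, 7.2); L, U strict lower/upper.
Gauss-Seidel: T = -(D+L)⁻¹U, row 0 first, T[0,3] = -(1.2)/(5.2) = -0.2308; later rows by forward substitution.
  T[0,:] = [+0.0000 -0.0769 -0.0769 -0.2308 -0.1731 +0.6346]
  T[1,:] = [+0.0000 -0.0374 -0.3617 +0.0229 -0.2058 +0.6736]
  T[2,:] = [+0.0000 +0.0062 -0.0159 -0.3813 -0.4716 -0.1398]
  T[3,:] = [+0.0000 -0.0269 -0.1244 -0.0737 -0.4478 +0.0275]
  T[4,:] = [+0.0000 -0.0692 -0.2646 -0.2359 -0.5156 +0.7043]
  T[5,:] = [+0.0000 -0.0002 +0.0387 -0.0340 +0.0362 +0.0326]
moduli |λ_i(T)| = 0.9404, 0.2099, 0.1590, 0.1590, 0.0075, 0.0000.
ρ = 0.9404; 0.9404 < 1: convergent.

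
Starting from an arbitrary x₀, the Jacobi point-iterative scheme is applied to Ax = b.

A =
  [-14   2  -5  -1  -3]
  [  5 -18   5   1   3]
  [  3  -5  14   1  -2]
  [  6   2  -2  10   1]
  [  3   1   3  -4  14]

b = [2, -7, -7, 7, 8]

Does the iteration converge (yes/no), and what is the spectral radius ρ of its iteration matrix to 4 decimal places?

Let D = diag(-14, -18, 14, 10, 14); L, U the strict triangles.
Jacobi T = -D⁻¹(L+U): T[0,2] = -(-5)/(-14) = -0.3571; T[0,0] = 0.
  T[0,:] = [+0.0000  +0.1429  -0.3571  -0.0714  -0.2143]
  T[1,:] = [+0.2778  +0.0000  +0.2778  +0.0556  +0.1667]
  T[2,:] = [-0.2143  +0.3571  +0.0000  -0.0714  +0.1429]
  T[3,:] = [-0.6000  -0.2000  +0.2000  +0.0000  -0.1000]
  T[4,:] = [-0.2143  -0.0714  -0.2143  +0.2857  +0.0000]
|roots of det(T-λI)|: 0.5968, 0.4819, 0.3077, 0.3077, 0.1273.
ρ = 0.5968; 0.5968 < 1 ⇒ converges.

yes, ρ = 0.5968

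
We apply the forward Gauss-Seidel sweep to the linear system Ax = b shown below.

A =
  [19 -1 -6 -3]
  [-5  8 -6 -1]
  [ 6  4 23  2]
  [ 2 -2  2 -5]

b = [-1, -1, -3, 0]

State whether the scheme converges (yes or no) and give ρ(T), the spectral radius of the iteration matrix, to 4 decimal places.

A = D + L + U where D = diag(19, 8, 23, -5).
Gauss-Seidel: T = -(D+L)⁻¹U, row 0 first, T[0,2] = -(-6)/(19) = +0.3158; later rows by forward substitution.
  T[0,:] = [+0.0000 +0.0526 +0.3158 +0.1579]
  T[1,:] = [+0.0000 +0.0329 +0.9474 +0.2237]
  T[2,:] = [+0.0000 -0.0195 -0.2471 -0.1670]
  T[3,:] = [+0.0000 +0.0001 -0.3515 -0.0931]
|roots of det(T-λI)|: 0.3896, 0.0594, 0.0594, 0.0000.
spectral radius ρ = 0.3896; 0.3896 < 1, so it converges for any x₀.

yes, ρ = 0.3896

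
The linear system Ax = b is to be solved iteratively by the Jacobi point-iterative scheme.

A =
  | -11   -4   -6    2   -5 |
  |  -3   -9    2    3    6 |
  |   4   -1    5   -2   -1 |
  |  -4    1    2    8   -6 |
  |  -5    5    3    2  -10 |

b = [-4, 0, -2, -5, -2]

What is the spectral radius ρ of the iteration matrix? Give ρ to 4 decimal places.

1.2624

Split A = D + L + U, D = diag(-11, -9, 5, 8, -10).
Jacobi T = -D⁻¹(L+U): T[3,0] = -(-4)/(8) = +0.5000; T[3,3] = 0.
  T[0,:] = [+0.0000 -0.3636 -0.5455 +0.1818 -0.4545]
  T[1,:] = [-0.3333 +0.0000 +0.2222 +0.3333 +0.6667]
  T[2,:] = [-0.8000 +0.2000 +0.0000 +0.4000 +0.2000]
  T[3,:] = [+0.5000 -0.1250 -0.2500 +0.0000 +0.7500]
  T[4,:] = [-0.5000 +0.5000 +0.3000 +0.2000 +0.0000]
|eigenvalues of T|: 1.2624, 0.8420, 0.4382, 0.2817, 0.2641.
spectral radius ρ = 1.2624; 1.2624 > 1 ⇒ diverges.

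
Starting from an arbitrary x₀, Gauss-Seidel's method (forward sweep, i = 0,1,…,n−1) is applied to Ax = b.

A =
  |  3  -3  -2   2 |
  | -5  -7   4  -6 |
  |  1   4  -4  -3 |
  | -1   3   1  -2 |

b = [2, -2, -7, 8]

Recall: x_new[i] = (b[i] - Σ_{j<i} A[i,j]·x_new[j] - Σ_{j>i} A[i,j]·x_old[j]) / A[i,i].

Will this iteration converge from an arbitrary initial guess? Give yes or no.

Split A = D + L + U, D = diag(3, -7, -4, -2).
Gauss-Seidel: T = -(D+L)⁻¹U, row 0 first, T[0,2] = -(-2)/(3) = +0.6667; later rows by forward substitution.
  T[0,:] = [+0.0000 +1.0000 +0.6667 -0.6667]
  T[1,:] = [+0.0000 -0.7143 +0.0952 -0.3810]
  T[2,:] = [+0.0000 -0.4643 +0.2619 -1.2976]
  T[3,:] = [+0.0000 -1.8036 -0.0595 -0.8869]
moduli |λ_i(T)| = 1.5742, 0.5047, 0.2697, 0.0000.
ρ(T) = max|λ| = 1.5742; 1.5742 > 1 ⇒ diverges.

no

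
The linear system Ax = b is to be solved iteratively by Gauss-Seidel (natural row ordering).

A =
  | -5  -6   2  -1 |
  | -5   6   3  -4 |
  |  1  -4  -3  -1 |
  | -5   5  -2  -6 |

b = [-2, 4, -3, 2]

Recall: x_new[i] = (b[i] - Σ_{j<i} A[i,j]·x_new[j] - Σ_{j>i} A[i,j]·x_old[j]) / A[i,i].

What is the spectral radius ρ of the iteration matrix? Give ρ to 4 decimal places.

A = D + L + U where D = diag(-5, 6, -3, -6).
Gauss-Seidel: T = -(D+L)⁻¹U, row 0 first, T[0,2] = -(2)/(-5) = +0.4000; later rows by forward substitution.
  T[0,:] = [+0.0000, -1.2000, +0.4000, -0.2000]
  T[1,:] = [+0.0000, -1.0000, -0.1667, +0.5000]
  T[2,:] = [+0.0000, +0.9333, +0.3556, -1.0667]
  T[3,:] = [+0.0000, -0.1444, -0.5907, +0.9389]
|λ(T)| sorted: 1.3744, 0.9526, 0.1273, 0.0000.
spectral radius ρ = 1.3744; 1.3744 > 1: divergent.

1.3744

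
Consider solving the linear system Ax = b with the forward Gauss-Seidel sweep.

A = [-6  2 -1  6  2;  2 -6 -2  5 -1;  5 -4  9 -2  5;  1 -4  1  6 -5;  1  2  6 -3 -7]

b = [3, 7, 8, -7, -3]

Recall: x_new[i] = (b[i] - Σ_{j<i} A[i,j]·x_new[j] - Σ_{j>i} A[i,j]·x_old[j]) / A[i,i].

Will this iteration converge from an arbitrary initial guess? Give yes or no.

Let D = diag(-6, -6, 9, 6, -7); L, U the strict triangles.
T_GS = -(D+L)⁻¹U: row 0 first, T[0,1] = -(2)/(-6) = +0.3333; later rows by forward substitution.
  T[0,:] = [+0.0000  +0.3333  -0.1667  +1.0000  +0.3333]
  T[1,:] = [+0.0000  +0.1111  -0.3889  +1.1667  -0.0556]
  T[2,:] = [+0.0000  -0.1358  -0.0802  +0.1852  -0.7654]
  T[3,:] = [+0.0000  +0.0412  -0.2181  +0.5802  +0.8683]
  T[4,:] = [+0.0000  -0.0547  -0.1102  +0.3862  -0.9965]
eigenvalue magnitudes: 1.2656, 0.8402, 0.0763, 0.0362, 0.0000.
ρ = 1.2656; 1.2656 > 1 ⇒ diverges.

no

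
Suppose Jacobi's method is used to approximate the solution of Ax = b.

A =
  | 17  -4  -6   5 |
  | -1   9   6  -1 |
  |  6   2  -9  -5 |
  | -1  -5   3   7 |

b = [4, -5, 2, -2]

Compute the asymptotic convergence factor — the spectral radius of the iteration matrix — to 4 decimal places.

0.8372

Write A = D+L+U with D = diag(17, 9, -9, 7).
Jacobi T = -D⁻¹(L+U): T[1,2] = -(6)/(9) = -0.6667; T[1,1] = 0.
  T[0,:] = [+0.0000, +0.2353, +0.3529, -0.2941]
  T[1,:] = [+0.1111, +0.0000, -0.6667, +0.1111]
  T[2,:] = [+0.6667, +0.2222, +0.0000, -0.5556]
  T[3,:] = [+0.1429, +0.7143, -0.4286, +0.0000]
|λ(T)| sorted: 0.8372, 0.4767, 0.3747, 0.3747.
ρ = 0.8372; 0.8372 < 1, so it converges for any x₀.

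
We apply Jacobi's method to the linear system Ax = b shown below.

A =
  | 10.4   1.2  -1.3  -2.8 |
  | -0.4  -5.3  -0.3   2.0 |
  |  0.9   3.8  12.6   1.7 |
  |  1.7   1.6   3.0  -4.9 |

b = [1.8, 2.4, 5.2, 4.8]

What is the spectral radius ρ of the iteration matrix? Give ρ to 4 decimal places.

0.5788

Let D = diag(10.4, -5.3, 12.6, -4.9); L, U the strict triangles.
Jacobi: T = -D⁻¹(L+U), T[0,3] = -(-2.8)/(10.4) = +0.2692; T[0,0] = 0.
  T[0,:] = [+0.0000  -0.1154  +0.1250  +0.2692]
  T[1,:] = [-0.0755  +0.0000  -0.0566  +0.3774]
  T[2,:] = [-0.0714  -0.3016  +0.0000  -0.1349]
  T[3,:] = [+0.3469  +0.3265  +0.6122  +0.0000]
|roots of det(T-λI)|: 0.5788, 0.4200, 0.4200, 0.0138.
ρ = 0.5788; 0.5788 < 1, so it converges for any x₀.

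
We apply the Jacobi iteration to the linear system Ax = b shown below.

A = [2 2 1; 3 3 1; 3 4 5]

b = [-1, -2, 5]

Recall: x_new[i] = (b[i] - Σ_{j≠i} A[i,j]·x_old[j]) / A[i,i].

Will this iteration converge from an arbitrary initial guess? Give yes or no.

Diagonal D = diag(2, 3, 5); L, U strict lower/upper.
Jacobi: T = -D⁻¹(L+U), T[2,1] = -(4)/(5) = -0.8000; T[2,2] = 0.
  T[0,:] = [+0.0000, -1.0000, -0.5000]
  T[1,:] = [-1.0000, +0.0000, -0.3333]
  T[2,:] = [-0.6000, -0.8000, +0.0000]
|roots of det(T-λI)|: 1.4113, 0.9755, 0.4358.
ρ(T) = max|λ| = 1.4113; 1.4113 > 1: divergent.

no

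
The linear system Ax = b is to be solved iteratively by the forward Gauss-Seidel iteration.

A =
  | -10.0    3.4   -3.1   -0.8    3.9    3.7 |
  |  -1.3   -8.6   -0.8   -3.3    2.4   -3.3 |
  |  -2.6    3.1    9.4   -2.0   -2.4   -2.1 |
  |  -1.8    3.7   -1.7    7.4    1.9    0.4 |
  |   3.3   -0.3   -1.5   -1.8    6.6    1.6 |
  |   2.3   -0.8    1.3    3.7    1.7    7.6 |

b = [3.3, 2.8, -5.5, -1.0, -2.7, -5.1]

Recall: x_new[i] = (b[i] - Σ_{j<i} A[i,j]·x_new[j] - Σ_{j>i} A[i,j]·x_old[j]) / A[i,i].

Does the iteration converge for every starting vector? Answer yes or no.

Diagonal D = diag(-10, -8.6, 9.4, 7.4, 6.6, 7.6); L, U strict lower/upper.
GS T = -(D+L)⁻¹U: row 0 first, T[0,5] = -(3.7)/(-10) = +0.3700; later rows by forward substitution.
  T[0,:] = [+0.0000 +0.3400 -0.3100 -0.0800 +0.3900 +0.3700]
  T[1,:] = [+0.0000 -0.0514 -0.0462 -0.3716 +0.2201 -0.4397]
  T[2,:] = [+0.0000 +0.1110 -0.0705 +0.3132 +0.2906 +0.4707]
  T[3,:] = [+0.0000 +0.1339 -0.0685 +0.2383 -0.2052 +0.3639]
  T[4,:] = [+0.0000 -0.1106 +0.1182 +0.1593 -0.1749 -0.2412]
  T[5,:] = [+0.0000 -0.1677 +0.1079 -0.2201 -0.0055 -0.3620]
|roots of det(T-λI)|: 0.5015, 0.2728, 0.2728, 0.1258, 0.0270, 0.0000.
spectral radius ρ = 0.5015; 0.5015 < 1, so it converges for any x₀.

yes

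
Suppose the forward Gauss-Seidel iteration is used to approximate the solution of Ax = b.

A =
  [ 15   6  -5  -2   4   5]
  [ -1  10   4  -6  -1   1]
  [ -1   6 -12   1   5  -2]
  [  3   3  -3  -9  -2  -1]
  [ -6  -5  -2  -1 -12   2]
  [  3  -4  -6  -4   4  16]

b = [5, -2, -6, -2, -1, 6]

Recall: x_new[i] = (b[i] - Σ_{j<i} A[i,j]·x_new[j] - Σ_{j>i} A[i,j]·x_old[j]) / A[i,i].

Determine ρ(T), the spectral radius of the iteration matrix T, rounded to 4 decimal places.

A = D + L + U where D = diag(15, 10, -12, -9, -12, 16).
GS T = -(D+L)⁻¹U: row 0 first, T[0,1] = -(6)/(15) = -0.4000; later rows by forward substitution.
  T[0,:] = [+0.0000 -0.4000 +0.3333 +0.1333 -0.2667 -0.3333]
  T[1,:] = [+0.0000 -0.0400 -0.3667 +0.6133 +0.0733 -0.1333]
  T[2,:] = [+0.0000 +0.0133 -0.2111 +0.3789 +0.4756 -0.2056]
  T[3,:] = [+0.0000 -0.1511 +0.0593 +0.1226 -0.4452 -0.1981]
  T[4,:] = [+0.0000 +0.2270 +0.0164 -0.3956 +0.0606 +0.4397]
  T[5,:] = [+0.0000 -0.0245 -0.2226 +0.4000 +0.1202 -0.2074]
|λ(T)| sorted: 0.7379, 0.4468, 0.4468, 0.0545, 0.0115, 0.0000.
spectral radius ρ = 0.7379; 0.7379 < 1 ⇒ converges.

0.7379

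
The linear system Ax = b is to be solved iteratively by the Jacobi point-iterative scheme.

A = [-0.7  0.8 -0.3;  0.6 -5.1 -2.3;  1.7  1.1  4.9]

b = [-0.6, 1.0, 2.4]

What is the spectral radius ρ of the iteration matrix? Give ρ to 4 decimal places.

0.7905

Let D = diag(-0.7, -5.1, 4.9); L, U the strict triangles.
Jacobi T = -D⁻¹(L+U): T[1,2] = -(-2.3)/(-5.1) = -0.4510; T[1,1] = 0.
  T[0,:] = [+0.0000  +1.1429  -0.4286]
  T[1,:] = [+0.1176  +0.0000  -0.4510]
  T[2,:] = [-0.3469  -0.2245  +0.0000]
|λ(T)| sorted: 0.7905, 0.4904, 0.4904.
ρ(T) = max|λ| = 0.7905; 0.7905 < 1, so it converges for any x₀.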